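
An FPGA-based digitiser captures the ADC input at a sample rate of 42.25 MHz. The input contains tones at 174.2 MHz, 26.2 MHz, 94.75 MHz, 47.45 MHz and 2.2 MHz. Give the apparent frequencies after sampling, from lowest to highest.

fs/2 = 21.125 MHz.
174.2 MHz mod fs = 5.2 MHz.
5.2 MHz ≤ fs/2 = 21.125 MHz, appears at 5.2 MHz.
26.2 MHz > fs/2 = 21.125 MHz, folds to fs − 26.2 MHz = 16.05 MHz.
94.75 MHz mod fs = 10.25 MHz.
10.25 MHz ≤ fs/2 = 21.125 MHz, appears at 10.25 MHz.
47.45 MHz mod fs = 5.2 MHz.
5.2 MHz ≤ fs/2 = 21.125 MHz, appears at 5.2 MHz.
2.2 MHz ≤ fs/2 = 21.125 MHz, passes unchanged.
Distinct values: {2.2 MHz, 5.2 MHz, 10.25 MHz, 16.05 MHz}.

2.2 MHz, 5.2 MHz, 10.25 MHz, 16.05 MHz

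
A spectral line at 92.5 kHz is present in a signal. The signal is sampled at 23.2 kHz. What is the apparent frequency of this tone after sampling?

0.3 kHz

92.5 kHz mod fs = 22.9 kHz.
22.9 kHz > fs/2 = 11.6 kHz, folds to fs − 22.9 kHz = 0.3 kHz.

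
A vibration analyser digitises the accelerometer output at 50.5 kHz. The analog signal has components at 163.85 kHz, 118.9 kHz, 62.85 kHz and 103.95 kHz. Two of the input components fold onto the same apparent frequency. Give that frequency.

12.35 kHz

fs/2 = 25.25 kHz.
163.85 kHz mod fs = 12.35 kHz.
12.35 kHz ≤ fs/2 = 25.25 kHz, appears at 12.35 kHz.
118.9 kHz mod fs = 17.9 kHz.
17.9 kHz ≤ fs/2 = 25.25 kHz, appears at 17.9 kHz.
62.85 kHz mod fs = 12.35 kHz.
12.35 kHz ≤ fs/2 = 25.25 kHz, appears at 12.35 kHz.
103.95 kHz mod fs = 2.95 kHz.
2.95 kHz ≤ fs/2 = 25.25 kHz, appears at 2.95 kHz.
62.85 kHz and 163.85 kHz both map to 12.35 kHz.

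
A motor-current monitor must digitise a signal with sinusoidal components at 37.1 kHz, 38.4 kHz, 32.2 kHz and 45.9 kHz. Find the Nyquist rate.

Highest-frequency component: 45.9 kHz.
Nyquist rate = 2 × 45.9 kHz = 91.8 kHz.

91.8 kHz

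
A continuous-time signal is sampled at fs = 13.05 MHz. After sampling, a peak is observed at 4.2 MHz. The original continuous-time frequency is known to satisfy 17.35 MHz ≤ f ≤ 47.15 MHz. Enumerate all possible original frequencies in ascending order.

Frequencies that alias to 4.2 MHz are k·fs ± 4.2 MHz for integer k ≥ 0.
k=0: 4.2 MHz.
k=1: 8.85 MHz, 17.25 MHz.
k=2: 21.9 MHz, 30.3 MHz.
k=3: 34.95 MHz, 43.35 MHz.
k=4: 48 MHz, 56.4 MHz.
Within [17.35 MHz, 47.15 MHz]: 21.9 MHz, 30.3 MHz, 34.95 MHz, 43.35 MHz.

21.9 MHz, 30.3 MHz, 34.95 MHz, 43.35 MHz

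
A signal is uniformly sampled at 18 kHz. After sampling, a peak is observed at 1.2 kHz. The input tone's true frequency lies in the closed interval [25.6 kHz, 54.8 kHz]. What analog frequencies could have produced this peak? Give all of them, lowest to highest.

34.8 kHz, 37.2 kHz, 52.8 kHz

Frequencies that alias to 1.2 kHz are k·fs ± 1.2 kHz for integer k ≥ 0.
k=0: 1.2 kHz.
k=1: 16.8 kHz, 19.2 kHz.
k=2: 34.8 kHz, 37.2 kHz.
k=3: 52.8 kHz, 55.2 kHz.
k=4: 70.8 kHz, 73.2 kHz.
Within [25.6 kHz, 54.8 kHz]: 34.8 kHz, 37.2 kHz, 52.8 kHz.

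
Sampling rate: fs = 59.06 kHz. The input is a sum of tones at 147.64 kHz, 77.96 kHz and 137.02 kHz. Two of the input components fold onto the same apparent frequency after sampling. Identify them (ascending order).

77.96 kHz, 137.02 kHz

fs/2 = 29.53 kHz.
147.64 kHz mod fs = 29.52 kHz.
29.52 kHz ≤ fs/2 = 29.53 kHz, appears at 29.52 kHz.
77.96 kHz mod fs = 18.9 kHz.
18.9 kHz ≤ fs/2 = 29.53 kHz, appears at 18.9 kHz.
137.02 kHz mod fs = 18.9 kHz.
18.9 kHz ≤ fs/2 = 29.53 kHz, appears at 18.9 kHz.
77.96 kHz and 137.02 kHz both map to 18.9 kHz.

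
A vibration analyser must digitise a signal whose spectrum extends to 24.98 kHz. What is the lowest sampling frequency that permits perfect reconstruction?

Nyquist rate = 2 × 24.98 kHz = 49.96 kHz.

49.96 kHz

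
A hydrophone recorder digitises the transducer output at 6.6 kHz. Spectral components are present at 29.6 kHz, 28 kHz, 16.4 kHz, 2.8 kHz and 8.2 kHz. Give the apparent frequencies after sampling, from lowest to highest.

fs/2 = 3.3 kHz.
29.6 kHz mod fs = 3.2 kHz.
3.2 kHz ≤ fs/2 = 3.3 kHz, appears at 3.2 kHz.
28 kHz mod fs = 1.6 kHz.
1.6 kHz ≤ fs/2 = 3.3 kHz, appears at 1.6 kHz.
16.4 kHz mod fs = 3.2 kHz.
3.2 kHz ≤ fs/2 = 3.3 kHz, appears at 3.2 kHz.
2.8 kHz ≤ fs/2 = 3.3 kHz, passes unchanged.
8.2 kHz mod fs = 1.6 kHz.
1.6 kHz ≤ fs/2 = 3.3 kHz, appears at 1.6 kHz.
Distinct values: {1.6 kHz, 2.8 kHz, 3.2 kHz}.

1.6 kHz, 2.8 kHz, 3.2 kHz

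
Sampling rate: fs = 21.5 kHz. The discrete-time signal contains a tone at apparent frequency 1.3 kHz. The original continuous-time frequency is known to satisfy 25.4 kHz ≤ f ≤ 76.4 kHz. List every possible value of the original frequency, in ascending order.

Frequencies that alias to 1.3 kHz are k·fs ± 1.3 kHz for integer k ≥ 0.
k=0: 1.3 kHz.
k=1: 20.2 kHz, 22.8 kHz.
k=2: 41.7 kHz, 44.3 kHz.
k=3: 63.2 kHz, 65.8 kHz.
k=4: 84.7 kHz, 87.3 kHz.
Within [25.4 kHz, 76.4 kHz]: 41.7 kHz, 44.3 kHz, 63.2 kHz, 65.8 kHz.

41.7 kHz, 44.3 kHz, 63.2 kHz, 65.8 kHz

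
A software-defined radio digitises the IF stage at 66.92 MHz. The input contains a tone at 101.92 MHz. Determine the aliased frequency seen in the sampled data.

101.92 MHz mod fs = 35 MHz.
35 MHz > fs/2 = 33.46 MHz, folds to fs − 35 MHz = 31.92 MHz.

31.92 MHz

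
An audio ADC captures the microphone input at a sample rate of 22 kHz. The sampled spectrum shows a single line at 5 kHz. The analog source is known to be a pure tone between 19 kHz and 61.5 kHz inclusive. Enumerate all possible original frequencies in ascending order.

27 kHz, 39 kHz, 49 kHz, 61 kHz

Frequencies that alias to 5 kHz are k·fs ± 5 kHz for integer k ≥ 0.
k=0: 5 kHz.
k=1: 17 kHz, 27 kHz.
k=2: 39 kHz, 49 kHz.
k=3: 61 kHz, 71 kHz.
k=4: 83 kHz, 93 kHz.
Within [19 kHz, 61.5 kHz]: 27 kHz, 39 kHz, 49 kHz, 61 kHz.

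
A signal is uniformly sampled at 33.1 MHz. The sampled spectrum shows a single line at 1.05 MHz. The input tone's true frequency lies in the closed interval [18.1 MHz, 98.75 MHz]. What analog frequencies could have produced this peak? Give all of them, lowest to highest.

32.05 MHz, 34.15 MHz, 65.15 MHz, 67.25 MHz, 98.25 MHz

Frequencies that alias to 1.05 MHz are k·fs ± 1.05 MHz for integer k ≥ 0.
k=0: 1.05 MHz.
k=1: 32.05 MHz, 34.15 MHz.
k=2: 65.15 MHz, 67.25 MHz.
k=3: 98.25 MHz, 100.35 MHz.
k=4: 131.35 MHz, 133.45 MHz.
Within [18.1 MHz, 98.75 MHz]: 32.05 MHz, 34.15 MHz, 65.15 MHz, 67.25 MHz, 98.25 MHz.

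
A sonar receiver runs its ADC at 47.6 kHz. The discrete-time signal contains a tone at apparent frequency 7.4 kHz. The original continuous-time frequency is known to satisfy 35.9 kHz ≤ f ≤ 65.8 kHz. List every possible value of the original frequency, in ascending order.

Frequencies that alias to 7.4 kHz are k·fs ± 7.4 kHz for integer k ≥ 0.
k=0: 7.4 kHz.
k=1: 40.2 kHz, 55 kHz.
k=2: 87.8 kHz, 102.6 kHz.
Within [35.9 kHz, 65.8 kHz]: 40.2 kHz, 55 kHz.

40.2 kHz, 55 kHz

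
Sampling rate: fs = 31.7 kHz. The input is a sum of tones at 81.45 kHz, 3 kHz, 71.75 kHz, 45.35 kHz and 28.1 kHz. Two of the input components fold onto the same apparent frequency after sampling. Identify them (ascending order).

45.35 kHz, 81.45 kHz

fs/2 = 15.85 kHz.
81.45 kHz mod fs = 18.05 kHz.
18.05 kHz > fs/2 = 15.85 kHz, folds to fs − 18.05 kHz = 13.65 kHz.
3 kHz ≤ fs/2 = 15.85 kHz, passes unchanged.
71.75 kHz mod fs = 8.35 kHz.
8.35 kHz ≤ fs/2 = 15.85 kHz, appears at 8.35 kHz.
45.35 kHz mod fs = 13.65 kHz.
13.65 kHz ≤ fs/2 = 15.85 kHz, appears at 13.65 kHz.
28.1 kHz > fs/2 = 15.85 kHz, folds to fs − 28.1 kHz = 3.6 kHz.
45.35 kHz and 81.45 kHz both map to 13.65 kHz.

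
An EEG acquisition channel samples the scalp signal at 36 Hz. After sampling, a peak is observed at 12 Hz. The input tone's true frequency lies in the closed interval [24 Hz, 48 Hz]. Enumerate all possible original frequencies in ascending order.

Frequencies that alias to 12 Hz are k·fs ± 12 Hz for integer k ≥ 0.
k=0: 12 Hz.
k=1: 24 Hz, 48 Hz.
k=2: 60 Hz, 84 Hz.
Within [24 Hz, 48 Hz]: 24 Hz, 48 Hz.

24 Hz, 48 Hz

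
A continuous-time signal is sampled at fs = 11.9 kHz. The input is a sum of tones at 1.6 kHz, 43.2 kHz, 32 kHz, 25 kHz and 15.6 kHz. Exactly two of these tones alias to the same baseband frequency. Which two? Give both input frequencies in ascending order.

fs/2 = 5.95 kHz.
1.6 kHz ≤ fs/2 = 5.95 kHz, passes unchanged.
43.2 kHz mod fs = 7.5 kHz.
7.5 kHz > fs/2 = 5.95 kHz, folds to fs − 7.5 kHz = 4.4 kHz.
32 kHz mod fs = 8.2 kHz.
8.2 kHz > fs/2 = 5.95 kHz, folds to fs − 8.2 kHz = 3.7 kHz.
25 kHz mod fs = 1.2 kHz.
1.2 kHz ≤ fs/2 = 5.95 kHz, appears at 1.2 kHz.
15.6 kHz mod fs = 3.7 kHz.
3.7 kHz ≤ fs/2 = 5.95 kHz, appears at 3.7 kHz.
15.6 kHz and 32 kHz both map to 3.7 kHz.

15.6 kHz, 32 kHz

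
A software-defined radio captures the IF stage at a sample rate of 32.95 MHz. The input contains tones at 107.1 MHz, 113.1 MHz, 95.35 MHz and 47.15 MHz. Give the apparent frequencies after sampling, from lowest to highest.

3.5 MHz, 8.25 MHz, 14.2 MHz, 14.25 MHz

fs/2 = 16.475 MHz.
107.1 MHz mod fs = 8.25 MHz.
8.25 MHz ≤ fs/2 = 16.475 MHz, appears at 8.25 MHz.
113.1 MHz mod fs = 14.25 MHz.
14.25 MHz ≤ fs/2 = 16.475 MHz, appears at 14.25 MHz.
95.35 MHz mod fs = 29.45 MHz.
29.45 MHz > fs/2 = 16.475 MHz, folds to fs − 29.45 MHz = 3.5 MHz.
47.15 MHz mod fs = 14.2 MHz.
14.2 MHz ≤ fs/2 = 16.475 MHz, appears at 14.2 MHz.
Distinct values: {3.5 MHz, 8.25 MHz, 14.2 MHz, 14.25 MHz}.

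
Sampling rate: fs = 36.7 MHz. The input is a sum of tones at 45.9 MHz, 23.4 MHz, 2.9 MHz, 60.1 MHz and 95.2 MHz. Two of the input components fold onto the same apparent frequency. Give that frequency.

fs/2 = 18.35 MHz.
45.9 MHz mod fs = 9.2 MHz.
9.2 MHz ≤ fs/2 = 18.35 MHz, appears at 9.2 MHz.
23.4 MHz > fs/2 = 18.35 MHz, folds to fs − 23.4 MHz = 13.3 MHz.
2.9 MHz ≤ fs/2 = 18.35 MHz, passes unchanged.
60.1 MHz mod fs = 23.4 MHz.
23.4 MHz > fs/2 = 18.35 MHz, folds to fs − 23.4 MHz = 13.3 MHz.
95.2 MHz mod fs = 21.8 MHz.
21.8 MHz > fs/2 = 18.35 MHz, folds to fs − 21.8 MHz = 14.9 MHz.
23.4 MHz and 60.1 MHz both map to 13.3 MHz.

13.3 MHz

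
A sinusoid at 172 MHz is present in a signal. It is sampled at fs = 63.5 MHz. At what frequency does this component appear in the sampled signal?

18.5 MHz

172 MHz mod fs = 45 MHz.
45 MHz > fs/2 = 31.75 MHz, folds to fs − 45 MHz = 18.5 MHz.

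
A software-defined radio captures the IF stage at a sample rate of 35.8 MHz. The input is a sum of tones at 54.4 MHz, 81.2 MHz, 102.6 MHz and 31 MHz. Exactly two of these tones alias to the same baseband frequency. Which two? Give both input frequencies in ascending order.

31 MHz, 102.6 MHz

fs/2 = 17.9 MHz.
54.4 MHz mod fs = 18.6 MHz.
18.6 MHz > fs/2 = 17.9 MHz, folds to fs − 18.6 MHz = 17.2 MHz.
81.2 MHz mod fs = 9.6 MHz.
9.6 MHz ≤ fs/2 = 17.9 MHz, appears at 9.6 MHz.
102.6 MHz mod fs = 31 MHz.
31 MHz > fs/2 = 17.9 MHz, folds to fs − 31 MHz = 4.8 MHz.
31 MHz > fs/2 = 17.9 MHz, folds to fs − 31 MHz = 4.8 MHz.
31 MHz and 102.6 MHz both map to 4.8 MHz.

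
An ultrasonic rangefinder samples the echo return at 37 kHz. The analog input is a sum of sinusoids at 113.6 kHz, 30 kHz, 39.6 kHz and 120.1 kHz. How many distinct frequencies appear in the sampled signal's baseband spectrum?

3

fs/2 = 18.5 kHz.
113.6 kHz mod fs = 2.6 kHz.
2.6 kHz ≤ fs/2 = 18.5 kHz, appears at 2.6 kHz.
30 kHz > fs/2 = 18.5 kHz, folds to fs − 30 kHz = 7 kHz.
39.6 kHz mod fs = 2.6 kHz.
2.6 kHz ≤ fs/2 = 18.5 kHz, appears at 2.6 kHz.
120.1 kHz mod fs = 9.1 kHz.
9.1 kHz ≤ fs/2 = 18.5 kHz, appears at 9.1 kHz.
Distinct values: {2.6 kHz, 7 kHz, 9.1 kHz} → 3.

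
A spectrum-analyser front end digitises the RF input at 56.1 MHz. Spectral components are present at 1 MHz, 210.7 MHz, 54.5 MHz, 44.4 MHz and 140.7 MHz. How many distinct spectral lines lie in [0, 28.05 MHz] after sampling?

5

fs/2 = 28.05 MHz.
1 MHz ≤ fs/2 = 28.05 MHz, passes unchanged.
210.7 MHz mod fs = 42.4 MHz.
42.4 MHz > fs/2 = 28.05 MHz, folds to fs − 42.4 MHz = 13.7 MHz.
54.5 MHz > fs/2 = 28.05 MHz, folds to fs − 54.5 MHz = 1.6 MHz.
44.4 MHz > fs/2 = 28.05 MHz, folds to fs − 44.4 MHz = 11.7 MHz.
140.7 MHz mod fs = 28.5 MHz.
28.5 MHz > fs/2 = 28.05 MHz, folds to fs − 28.5 MHz = 27.6 MHz.
Distinct values: {1 MHz, 1.6 MHz, 11.7 MHz, 13.7 MHz, 27.6 MHz} → 5.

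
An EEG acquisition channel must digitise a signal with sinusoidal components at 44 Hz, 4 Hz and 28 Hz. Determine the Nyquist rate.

88 Hz

Highest-frequency component: 44 Hz.
Nyquist rate = 2 × 44 Hz = 88 Hz.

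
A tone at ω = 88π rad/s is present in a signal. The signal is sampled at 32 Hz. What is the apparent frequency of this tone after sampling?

12 Hz

ω = 88π rad/s → f = ω/(2π) = 44 Hz.
44 Hz mod fs = 12 Hz.
12 Hz ≤ fs/2 = 16 Hz, appears at 12 Hz.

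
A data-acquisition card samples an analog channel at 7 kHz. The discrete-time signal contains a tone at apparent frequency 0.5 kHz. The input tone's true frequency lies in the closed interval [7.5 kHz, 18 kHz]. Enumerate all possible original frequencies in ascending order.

Frequencies that alias to 0.5 kHz are k·fs ± 0.5 kHz for integer k ≥ 0.
k=0: 0.5 kHz.
k=1: 6.5 kHz, 7.5 kHz.
k=2: 13.5 kHz, 14.5 kHz.
k=3: 20.5 kHz, 21.5 kHz.
Within [7.5 kHz, 18 kHz]: 7.5 kHz, 13.5 kHz, 14.5 kHz.

7.5 kHz, 13.5 kHz, 14.5 kHz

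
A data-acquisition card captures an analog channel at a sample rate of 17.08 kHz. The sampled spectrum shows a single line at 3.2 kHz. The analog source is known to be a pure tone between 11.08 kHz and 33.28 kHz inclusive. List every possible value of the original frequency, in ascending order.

Frequencies that alias to 3.2 kHz are k·fs ± 3.2 kHz for integer k ≥ 0.
k=0: 3.2 kHz.
k=1: 13.88 kHz, 20.28 kHz.
k=2: 30.96 kHz, 37.36 kHz.
k=3: 48.04 kHz, 54.44 kHz.
Within [11.08 kHz, 33.28 kHz]: 13.88 kHz, 20.28 kHz, 30.96 kHz.

13.88 kHz, 20.28 kHz, 30.96 kHz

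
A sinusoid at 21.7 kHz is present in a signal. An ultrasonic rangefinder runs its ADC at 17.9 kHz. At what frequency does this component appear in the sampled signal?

21.7 kHz mod fs = 3.8 kHz.
3.8 kHz ≤ fs/2 = 8.95 kHz, appears at 3.8 kHz.

3.8 kHz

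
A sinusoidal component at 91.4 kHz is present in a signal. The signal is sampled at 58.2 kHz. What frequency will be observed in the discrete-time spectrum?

91.4 kHz mod fs = 33.2 kHz.
33.2 kHz > fs/2 = 29.1 kHz, folds to fs − 33.2 kHz = 25 kHz.

25 kHz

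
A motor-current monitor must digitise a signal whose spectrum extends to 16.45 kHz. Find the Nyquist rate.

32.9 kHz

Nyquist rate = 2 × 16.45 kHz = 32.9 kHz.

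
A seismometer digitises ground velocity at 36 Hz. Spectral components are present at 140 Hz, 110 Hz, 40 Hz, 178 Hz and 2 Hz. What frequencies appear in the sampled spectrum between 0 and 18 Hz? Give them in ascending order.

fs/2 = 18 Hz.
140 Hz mod fs = 32 Hz.
32 Hz > fs/2 = 18 Hz, folds to fs − 32 Hz = 4 Hz.
110 Hz mod fs = 2 Hz.
2 Hz ≤ fs/2 = 18 Hz, appears at 2 Hz.
40 Hz mod fs = 4 Hz.
4 Hz ≤ fs/2 = 18 Hz, appears at 4 Hz.
178 Hz mod fs = 34 Hz.
34 Hz > fs/2 = 18 Hz, folds to fs − 34 Hz = 2 Hz.
2 Hz ≤ fs/2 = 18 Hz, passes unchanged.
Distinct values: {2 Hz, 4 Hz}.

2 Hz, 4 Hz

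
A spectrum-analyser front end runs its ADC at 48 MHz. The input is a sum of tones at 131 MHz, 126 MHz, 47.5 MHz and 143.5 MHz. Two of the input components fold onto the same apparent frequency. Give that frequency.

0.5 MHz

fs/2 = 24 MHz.
131 MHz mod fs = 35 MHz.
35 MHz > fs/2 = 24 MHz, folds to fs − 35 MHz = 13 MHz.
126 MHz mod fs = 30 MHz.
30 MHz > fs/2 = 24 MHz, folds to fs − 30 MHz = 18 MHz.
47.5 MHz > fs/2 = 24 MHz, folds to fs − 47.5 MHz = 0.5 MHz.
143.5 MHz mod fs = 47.5 MHz.
47.5 MHz > fs/2 = 24 MHz, folds to fs − 47.5 MHz = 0.5 MHz.
47.5 MHz and 143.5 MHz both map to 0.5 MHz.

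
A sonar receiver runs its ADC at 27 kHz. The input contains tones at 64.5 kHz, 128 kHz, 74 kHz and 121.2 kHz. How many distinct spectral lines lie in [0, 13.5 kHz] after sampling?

3

fs/2 = 13.5 kHz.
64.5 kHz mod fs = 10.5 kHz.
10.5 kHz ≤ fs/2 = 13.5 kHz, appears at 10.5 kHz.
128 kHz mod fs = 20 kHz.
20 kHz > fs/2 = 13.5 kHz, folds to fs − 20 kHz = 7 kHz.
74 kHz mod fs = 20 kHz.
20 kHz > fs/2 = 13.5 kHz, folds to fs − 20 kHz = 7 kHz.
121.2 kHz mod fs = 13.2 kHz.
13.2 kHz ≤ fs/2 = 13.5 kHz, appears at 13.2 kHz.
Distinct values: {7 kHz, 10.5 kHz, 13.2 kHz} → 3.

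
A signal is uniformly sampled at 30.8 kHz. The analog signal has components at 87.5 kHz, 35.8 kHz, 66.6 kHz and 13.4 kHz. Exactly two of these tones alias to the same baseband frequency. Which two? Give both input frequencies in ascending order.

35.8 kHz, 66.6 kHz

fs/2 = 15.4 kHz.
87.5 kHz mod fs = 25.9 kHz.
25.9 kHz > fs/2 = 15.4 kHz, folds to fs − 25.9 kHz = 4.9 kHz.
35.8 kHz mod fs = 5 kHz.
5 kHz ≤ fs/2 = 15.4 kHz, appears at 5 kHz.
66.6 kHz mod fs = 5 kHz.
5 kHz ≤ fs/2 = 15.4 kHz, appears at 5 kHz.
13.4 kHz ≤ fs/2 = 15.4 kHz, passes unchanged.
35.8 kHz and 66.6 kHz both map to 5 kHz.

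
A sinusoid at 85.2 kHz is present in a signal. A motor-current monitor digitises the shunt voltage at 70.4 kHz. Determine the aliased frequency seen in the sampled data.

14.8 kHz

85.2 kHz mod fs = 14.8 kHz.
14.8 kHz ≤ fs/2 = 35.2 kHz, appears at 14.8 kHz.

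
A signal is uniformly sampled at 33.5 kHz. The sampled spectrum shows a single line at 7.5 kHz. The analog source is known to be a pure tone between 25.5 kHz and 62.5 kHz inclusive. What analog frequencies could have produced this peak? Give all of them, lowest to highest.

26 kHz, 41 kHz, 59.5 kHz

Frequencies that alias to 7.5 kHz are k·fs ± 7.5 kHz for integer k ≥ 0.
k=0: 7.5 kHz.
k=1: 26 kHz, 41 kHz.
k=2: 59.5 kHz, 74.5 kHz.
k=3: 93 kHz, 108 kHz.
Within [25.5 kHz, 62.5 kHz]: 26 kHz, 41 kHz, 59.5 kHz.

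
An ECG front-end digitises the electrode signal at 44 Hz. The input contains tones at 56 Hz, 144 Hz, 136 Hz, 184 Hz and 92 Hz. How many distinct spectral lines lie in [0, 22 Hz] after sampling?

fs/2 = 22 Hz.
56 Hz mod fs = 12 Hz.
12 Hz ≤ fs/2 = 22 Hz, appears at 12 Hz.
144 Hz mod fs = 12 Hz.
12 Hz ≤ fs/2 = 22 Hz, appears at 12 Hz.
136 Hz mod fs = 4 Hz.
4 Hz ≤ fs/2 = 22 Hz, appears at 4 Hz.
184 Hz mod fs = 8 Hz.
8 Hz ≤ fs/2 = 22 Hz, appears at 8 Hz.
92 Hz mod fs = 4 Hz.
4 Hz ≤ fs/2 = 22 Hz, appears at 4 Hz.
Distinct values: {4 Hz, 8 Hz, 12 Hz} → 3.

3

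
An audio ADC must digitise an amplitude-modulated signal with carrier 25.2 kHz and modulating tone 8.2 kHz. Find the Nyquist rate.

66.8 kHz

AM sidebands sit at fc ± fm = 17 kHz and 33.4 kHz.
Highest-frequency component: 33.4 kHz.
Nyquist rate = 2 × 33.4 kHz = 66.8 kHz.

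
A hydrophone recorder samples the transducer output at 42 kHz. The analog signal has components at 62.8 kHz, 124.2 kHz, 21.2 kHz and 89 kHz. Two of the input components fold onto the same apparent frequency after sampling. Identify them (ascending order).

21.2 kHz, 62.8 kHz

fs/2 = 21 kHz.
62.8 kHz mod fs = 20.8 kHz.
20.8 kHz ≤ fs/2 = 21 kHz, appears at 20.8 kHz.
124.2 kHz mod fs = 40.2 kHz.
40.2 kHz > fs/2 = 21 kHz, folds to fs − 40.2 kHz = 1.8 kHz.
21.2 kHz > fs/2 = 21 kHz, folds to fs − 21.2 kHz = 20.8 kHz.
89 kHz mod fs = 5 kHz.
5 kHz ≤ fs/2 = 21 kHz, appears at 5 kHz.
21.2 kHz and 62.8 kHz both map to 20.8 kHz.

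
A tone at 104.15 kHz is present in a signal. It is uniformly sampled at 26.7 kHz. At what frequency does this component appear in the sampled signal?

2.65 kHz

104.15 kHz mod fs = 24.05 kHz.
24.05 kHz > fs/2 = 13.35 kHz, folds to fs − 24.05 kHz = 2.65 kHz.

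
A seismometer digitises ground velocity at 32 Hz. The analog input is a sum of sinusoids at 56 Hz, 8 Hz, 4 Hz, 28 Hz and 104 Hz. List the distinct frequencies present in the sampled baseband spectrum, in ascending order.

fs/2 = 16 Hz.
56 Hz mod fs = 24 Hz.
24 Hz > fs/2 = 16 Hz, folds to fs − 24 Hz = 8 Hz.
8 Hz ≤ fs/2 = 16 Hz, passes unchanged.
4 Hz ≤ fs/2 = 16 Hz, passes unchanged.
28 Hz > fs/2 = 16 Hz, folds to fs − 28 Hz = 4 Hz.
104 Hz mod fs = 8 Hz.
8 Hz ≤ fs/2 = 16 Hz, appears at 8 Hz.
Distinct values: {4 Hz, 8 Hz}.

4 Hz, 8 Hz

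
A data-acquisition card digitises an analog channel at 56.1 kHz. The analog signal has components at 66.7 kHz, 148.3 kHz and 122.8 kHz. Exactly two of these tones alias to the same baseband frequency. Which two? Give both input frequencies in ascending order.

fs/2 = 28.05 kHz.
66.7 kHz mod fs = 10.6 kHz.
10.6 kHz ≤ fs/2 = 28.05 kHz, appears at 10.6 kHz.
148.3 kHz mod fs = 36.1 kHz.
36.1 kHz > fs/2 = 28.05 kHz, folds to fs − 36.1 kHz = 20 kHz.
122.8 kHz mod fs = 10.6 kHz.
10.6 kHz ≤ fs/2 = 28.05 kHz, appears at 10.6 kHz.
66.7 kHz and 122.8 kHz both map to 10.6 kHz.

66.7 kHz, 122.8 kHz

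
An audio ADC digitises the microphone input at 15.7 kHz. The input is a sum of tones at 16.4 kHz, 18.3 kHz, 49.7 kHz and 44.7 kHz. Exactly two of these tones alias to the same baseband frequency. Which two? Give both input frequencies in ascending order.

18.3 kHz, 49.7 kHz

fs/2 = 7.85 kHz.
16.4 kHz mod fs = 0.7 kHz.
0.7 kHz ≤ fs/2 = 7.85 kHz, appears at 0.7 kHz.
18.3 kHz mod fs = 2.6 kHz.
2.6 kHz ≤ fs/2 = 7.85 kHz, appears at 2.6 kHz.
49.7 kHz mod fs = 2.6 kHz.
2.6 kHz ≤ fs/2 = 7.85 kHz, appears at 2.6 kHz.
44.7 kHz mod fs = 13.3 kHz.
13.3 kHz > fs/2 = 7.85 kHz, folds to fs − 13.3 kHz = 2.4 kHz.
18.3 kHz and 49.7 kHz both map to 2.6 kHz.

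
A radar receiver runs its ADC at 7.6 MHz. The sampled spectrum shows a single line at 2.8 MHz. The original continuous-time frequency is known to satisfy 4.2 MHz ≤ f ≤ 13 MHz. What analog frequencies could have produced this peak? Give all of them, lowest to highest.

Frequencies that alias to 2.8 MHz are k·fs ± 2.8 MHz for integer k ≥ 0.
k=0: 2.8 MHz.
k=1: 4.8 MHz, 10.4 MHz.
k=2: 12.4 MHz, 18 MHz.
k=3: 20 MHz, 25.6 MHz.
Within [4.2 MHz, 13 MHz]: 4.8 MHz, 10.4 MHz, 12.4 MHz.

4.8 MHz, 10.4 MHz, 12.4 MHz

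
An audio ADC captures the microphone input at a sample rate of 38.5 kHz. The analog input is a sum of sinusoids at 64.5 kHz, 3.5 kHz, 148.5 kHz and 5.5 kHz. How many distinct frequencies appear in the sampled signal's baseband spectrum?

fs/2 = 19.25 kHz.
64.5 kHz mod fs = 26 kHz.
26 kHz > fs/2 = 19.25 kHz, folds to fs − 26 kHz = 12.5 kHz.
3.5 kHz ≤ fs/2 = 19.25 kHz, passes unchanged.
148.5 kHz mod fs = 33 kHz.
33 kHz > fs/2 = 19.25 kHz, folds to fs − 33 kHz = 5.5 kHz.
5.5 kHz ≤ fs/2 = 19.25 kHz, passes unchanged.
Distinct values: {3.5 kHz, 5.5 kHz, 12.5 kHz} → 3.

3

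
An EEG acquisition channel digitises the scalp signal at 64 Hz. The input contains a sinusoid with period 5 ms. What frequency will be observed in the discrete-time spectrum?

T = 5 ms → f = 1/T = 200 Hz.
200 Hz mod fs = 8 Hz.
8 Hz ≤ fs/2 = 32 Hz, appears at 8 Hz.

8 Hz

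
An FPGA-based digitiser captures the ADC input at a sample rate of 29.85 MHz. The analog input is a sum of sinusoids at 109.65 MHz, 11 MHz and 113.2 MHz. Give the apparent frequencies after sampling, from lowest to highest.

fs/2 = 14.925 MHz.
109.65 MHz mod fs = 20.1 MHz.
20.1 MHz > fs/2 = 14.925 MHz, folds to fs − 20.1 MHz = 9.75 MHz.
11 MHz ≤ fs/2 = 14.925 MHz, passes unchanged.
113.2 MHz mod fs = 23.65 MHz.
23.65 MHz > fs/2 = 14.925 MHz, folds to fs − 23.65 MHz = 6.2 MHz.
Distinct values: {6.2 MHz, 9.75 MHz, 11 MHz}.

6.2 MHz, 9.75 MHz, 11 MHz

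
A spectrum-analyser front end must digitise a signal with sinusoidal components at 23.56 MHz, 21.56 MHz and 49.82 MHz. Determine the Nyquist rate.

Highest-frequency component: 49.82 MHz.
Nyquist rate = 2 × 49.82 MHz = 99.64 MHz.

99.64 MHz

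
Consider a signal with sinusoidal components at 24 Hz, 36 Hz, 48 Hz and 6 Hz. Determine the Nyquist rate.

96 Hz

Highest-frequency component: 48 Hz.
Nyquist rate = 2 × 48 Hz = 96 Hz.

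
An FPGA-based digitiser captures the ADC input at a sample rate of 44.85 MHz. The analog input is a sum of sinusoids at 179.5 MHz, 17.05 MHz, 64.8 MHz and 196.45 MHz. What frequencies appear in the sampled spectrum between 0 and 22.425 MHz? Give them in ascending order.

fs/2 = 22.425 MHz.
179.5 MHz mod fs = 0.1 MHz.
0.1 MHz ≤ fs/2 = 22.425 MHz, appears at 0.1 MHz.
17.05 MHz ≤ fs/2 = 22.425 MHz, passes unchanged.
64.8 MHz mod fs = 19.95 MHz.
19.95 MHz ≤ fs/2 = 22.425 MHz, appears at 19.95 MHz.
196.45 MHz mod fs = 17.05 MHz.
17.05 MHz ≤ fs/2 = 22.425 MHz, appears at 17.05 MHz.
Distinct values: {0.1 MHz, 17.05 MHz, 19.95 MHz}.

0.1 MHz, 17.05 MHz, 19.95 MHz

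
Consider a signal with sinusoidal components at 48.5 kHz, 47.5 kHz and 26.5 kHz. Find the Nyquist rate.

Highest-frequency component: 48.5 kHz.
Nyquist rate = 2 × 48.5 kHz = 97 kHz.

97 kHz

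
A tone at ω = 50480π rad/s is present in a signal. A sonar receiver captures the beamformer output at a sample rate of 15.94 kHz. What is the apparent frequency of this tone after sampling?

ω = 50480π rad/s → f = ω/(2π) = 25240 Hz = 25.24 kHz.
25.24 kHz mod fs = 9.3 kHz.
9.3 kHz > fs/2 = 7.97 kHz, folds to fs − 9.3 kHz = 6.64 kHz.

6.64 kHz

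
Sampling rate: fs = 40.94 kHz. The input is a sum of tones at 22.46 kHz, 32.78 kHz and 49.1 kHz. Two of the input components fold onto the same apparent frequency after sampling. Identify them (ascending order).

fs/2 = 20.47 kHz.
22.46 kHz > fs/2 = 20.47 kHz, folds to fs − 22.46 kHz = 18.48 kHz.
32.78 kHz > fs/2 = 20.47 kHz, folds to fs − 32.78 kHz = 8.16 kHz.
49.1 kHz mod fs = 8.16 kHz.
8.16 kHz ≤ fs/2 = 20.47 kHz, appears at 8.16 kHz.
32.78 kHz and 49.1 kHz both map to 8.16 kHz.

32.78 kHz, 49.1 kHz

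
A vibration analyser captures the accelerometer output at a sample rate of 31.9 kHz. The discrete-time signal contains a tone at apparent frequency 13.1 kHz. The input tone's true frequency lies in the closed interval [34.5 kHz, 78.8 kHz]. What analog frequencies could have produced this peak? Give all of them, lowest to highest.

45 kHz, 50.7 kHz, 76.9 kHz

Frequencies that alias to 13.1 kHz are k·fs ± 13.1 kHz for integer k ≥ 0.
k=0: 13.1 kHz.
k=1: 18.8 kHz, 45 kHz.
k=2: 50.7 kHz, 76.9 kHz.
k=3: 82.6 kHz, 108.8 kHz.
Within [34.5 kHz, 78.8 kHz]: 45 kHz, 50.7 kHz, 76.9 kHz.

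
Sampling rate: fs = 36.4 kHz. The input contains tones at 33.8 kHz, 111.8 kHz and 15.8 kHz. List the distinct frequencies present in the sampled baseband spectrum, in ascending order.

2.6 kHz, 15.8 kHz

fs/2 = 18.2 kHz.
33.8 kHz > fs/2 = 18.2 kHz, folds to fs − 33.8 kHz = 2.6 kHz.
111.8 kHz mod fs = 2.6 kHz.
2.6 kHz ≤ fs/2 = 18.2 kHz, appears at 2.6 kHz.
15.8 kHz ≤ fs/2 = 18.2 kHz, passes unchanged.
Distinct values: {2.6 kHz, 15.8 kHz}.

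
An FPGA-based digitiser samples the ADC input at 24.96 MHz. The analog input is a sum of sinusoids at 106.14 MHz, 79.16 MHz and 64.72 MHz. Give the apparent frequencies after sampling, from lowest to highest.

4.28 MHz, 6.3 MHz, 10.16 MHz

fs/2 = 12.48 MHz.
106.14 MHz mod fs = 6.3 MHz.
6.3 MHz ≤ fs/2 = 12.48 MHz, appears at 6.3 MHz.
79.16 MHz mod fs = 4.28 MHz.
4.28 MHz ≤ fs/2 = 12.48 MHz, appears at 4.28 MHz.
64.72 MHz mod fs = 14.8 MHz.
14.8 MHz > fs/2 = 12.48 MHz, folds to fs − 14.8 MHz = 10.16 MHz.
Distinct values: {4.28 MHz, 6.3 MHz, 10.16 MHz}.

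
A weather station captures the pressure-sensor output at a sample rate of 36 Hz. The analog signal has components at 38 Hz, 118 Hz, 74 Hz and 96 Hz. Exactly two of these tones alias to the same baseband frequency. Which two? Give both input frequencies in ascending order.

38 Hz, 74 Hz

fs/2 = 18 Hz.
38 Hz mod fs = 2 Hz.
2 Hz ≤ fs/2 = 18 Hz, appears at 2 Hz.
118 Hz mod fs = 10 Hz.
10 Hz ≤ fs/2 = 18 Hz, appears at 10 Hz.
74 Hz mod fs = 2 Hz.
2 Hz ≤ fs/2 = 18 Hz, appears at 2 Hz.
96 Hz mod fs = 24 Hz.
24 Hz > fs/2 = 18 Hz, folds to fs − 24 Hz = 12 Hz.
38 Hz and 74 Hz both map to 2 Hz.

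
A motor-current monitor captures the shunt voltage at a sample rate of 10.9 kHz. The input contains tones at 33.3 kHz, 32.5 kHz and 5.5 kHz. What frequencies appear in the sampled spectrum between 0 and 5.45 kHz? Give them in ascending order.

fs/2 = 5.45 kHz.
33.3 kHz mod fs = 0.6 kHz.
0.6 kHz ≤ fs/2 = 5.45 kHz, appears at 0.6 kHz.
32.5 kHz mod fs = 10.7 kHz.
10.7 kHz > fs/2 = 5.45 kHz, folds to fs − 10.7 kHz = 0.2 kHz.
5.5 kHz > fs/2 = 5.45 kHz, folds to fs − 5.5 kHz = 5.4 kHz.
Distinct values: {0.2 kHz, 0.6 kHz, 5.4 kHz}.

0.2 kHz, 0.6 kHz, 5.4 kHz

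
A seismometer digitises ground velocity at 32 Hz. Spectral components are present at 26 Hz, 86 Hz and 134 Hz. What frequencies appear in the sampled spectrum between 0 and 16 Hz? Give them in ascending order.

fs/2 = 16 Hz.
26 Hz > fs/2 = 16 Hz, folds to fs − 26 Hz = 6 Hz.
86 Hz mod fs = 22 Hz.
22 Hz > fs/2 = 16 Hz, folds to fs − 22 Hz = 10 Hz.
134 Hz mod fs = 6 Hz.
6 Hz ≤ fs/2 = 16 Hz, appears at 6 Hz.
Distinct values: {6 Hz, 10 Hz}.

6 Hz, 10 Hz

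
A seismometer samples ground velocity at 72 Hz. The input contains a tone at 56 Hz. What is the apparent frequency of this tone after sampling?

56 Hz > fs/2 = 36 Hz, folds to fs − 56 Hz = 16 Hz.

16 Hz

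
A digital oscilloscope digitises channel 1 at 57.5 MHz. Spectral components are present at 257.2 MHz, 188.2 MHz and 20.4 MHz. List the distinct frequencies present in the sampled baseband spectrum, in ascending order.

15.7 MHz, 20.4 MHz, 27.2 MHz

fs/2 = 28.75 MHz.
257.2 MHz mod fs = 27.2 MHz.
27.2 MHz ≤ fs/2 = 28.75 MHz, appears at 27.2 MHz.
188.2 MHz mod fs = 15.7 MHz.
15.7 MHz ≤ fs/2 = 28.75 MHz, appears at 15.7 MHz.
20.4 MHz ≤ fs/2 = 28.75 MHz, passes unchanged.
Distinct values: {15.7 MHz, 20.4 MHz, 27.2 MHz}.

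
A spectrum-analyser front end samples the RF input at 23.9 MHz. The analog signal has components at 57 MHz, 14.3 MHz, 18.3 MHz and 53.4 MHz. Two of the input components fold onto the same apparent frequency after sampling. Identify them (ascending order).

18.3 MHz, 53.4 MHz

fs/2 = 11.95 MHz.
57 MHz mod fs = 9.2 MHz.
9.2 MHz ≤ fs/2 = 11.95 MHz, appears at 9.2 MHz.
14.3 MHz > fs/2 = 11.95 MHz, folds to fs − 14.3 MHz = 9.6 MHz.
18.3 MHz > fs/2 = 11.95 MHz, folds to fs − 18.3 MHz = 5.6 MHz.
53.4 MHz mod fs = 5.6 MHz.
5.6 MHz ≤ fs/2 = 11.95 MHz, appears at 5.6 MHz.
18.3 MHz and 53.4 MHz both map to 5.6 MHz.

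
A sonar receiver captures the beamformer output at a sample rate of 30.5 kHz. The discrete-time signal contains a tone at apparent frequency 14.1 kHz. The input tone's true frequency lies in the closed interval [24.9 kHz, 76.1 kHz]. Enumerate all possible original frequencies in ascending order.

44.6 kHz, 46.9 kHz, 75.1 kHz

Frequencies that alias to 14.1 kHz are k·fs ± 14.1 kHz for integer k ≥ 0.
k=0: 14.1 kHz.
k=1: 16.4 kHz, 44.6 kHz.
k=2: 46.9 kHz, 75.1 kHz.
k=3: 77.4 kHz, 105.6 kHz.
Within [24.9 kHz, 76.1 kHz]: 44.6 kHz, 46.9 kHz, 75.1 kHz.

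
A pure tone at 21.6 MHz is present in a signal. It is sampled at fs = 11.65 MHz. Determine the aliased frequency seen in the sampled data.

1.7 MHz

21.6 MHz mod fs = 9.95 MHz.
9.95 MHz > fs/2 = 5.825 MHz, folds to fs − 9.95 MHz = 1.7 MHz.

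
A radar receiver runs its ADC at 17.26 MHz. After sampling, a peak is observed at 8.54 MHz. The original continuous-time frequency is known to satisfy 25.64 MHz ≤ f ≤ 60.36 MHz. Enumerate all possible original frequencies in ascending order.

25.8 MHz, 25.98 MHz, 43.06 MHz, 43.24 MHz, 60.32 MHz

Frequencies that alias to 8.54 MHz are k·fs ± 8.54 MHz for integer k ≥ 0.
k=0: 8.54 MHz.
k=1: 8.72 MHz, 25.8 MHz.
k=2: 25.98 MHz, 43.06 MHz.
k=3: 43.24 MHz, 60.32 MHz.
k=4: 60.5 MHz, 77.58 MHz.
Within [25.64 MHz, 60.36 MHz]: 25.8 MHz, 25.98 MHz, 43.06 MHz, 43.24 MHz, 60.32 MHz.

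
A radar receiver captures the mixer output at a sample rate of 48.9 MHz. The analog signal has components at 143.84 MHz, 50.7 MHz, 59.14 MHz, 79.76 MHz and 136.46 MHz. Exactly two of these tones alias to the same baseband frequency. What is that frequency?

fs/2 = 24.45 MHz.
143.84 MHz mod fs = 46.04 MHz.
46.04 MHz > fs/2 = 24.45 MHz, folds to fs − 46.04 MHz = 2.86 MHz.
50.7 MHz mod fs = 1.8 MHz.
1.8 MHz ≤ fs/2 = 24.45 MHz, appears at 1.8 MHz.
59.14 MHz mod fs = 10.24 MHz.
10.24 MHz ≤ fs/2 = 24.45 MHz, appears at 10.24 MHz.
79.76 MHz mod fs = 30.86 MHz.
30.86 MHz > fs/2 = 24.45 MHz, folds to fs − 30.86 MHz = 18.04 MHz.
136.46 MHz mod fs = 38.66 MHz.
38.66 MHz > fs/2 = 24.45 MHz, folds to fs − 38.66 MHz = 10.24 MHz.
59.14 MHz and 136.46 MHz both map to 10.24 MHz.

10.24 MHz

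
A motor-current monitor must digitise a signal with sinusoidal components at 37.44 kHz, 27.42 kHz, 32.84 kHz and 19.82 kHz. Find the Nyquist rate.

Highest-frequency component: 37.44 kHz.
Nyquist rate = 2 × 37.44 kHz = 74.88 kHz.

74.88 kHz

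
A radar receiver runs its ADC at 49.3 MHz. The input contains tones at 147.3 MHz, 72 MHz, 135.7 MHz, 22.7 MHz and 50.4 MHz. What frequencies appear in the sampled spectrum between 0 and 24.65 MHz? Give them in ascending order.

0.6 MHz, 1.1 MHz, 12.2 MHz, 22.7 MHz

fs/2 = 24.65 MHz.
147.3 MHz mod fs = 48.7 MHz.
48.7 MHz > fs/2 = 24.65 MHz, folds to fs − 48.7 MHz = 0.6 MHz.
72 MHz mod fs = 22.7 MHz.
22.7 MHz ≤ fs/2 = 24.65 MHz, appears at 22.7 MHz.
135.7 MHz mod fs = 37.1 MHz.
37.1 MHz > fs/2 = 24.65 MHz, folds to fs − 37.1 MHz = 12.2 MHz.
22.7 MHz ≤ fs/2 = 24.65 MHz, passes unchanged.
50.4 MHz mod fs = 1.1 MHz.
1.1 MHz ≤ fs/2 = 24.65 MHz, appears at 1.1 MHz.
Distinct values: {0.6 MHz, 1.1 MHz, 12.2 MHz, 22.7 MHz}.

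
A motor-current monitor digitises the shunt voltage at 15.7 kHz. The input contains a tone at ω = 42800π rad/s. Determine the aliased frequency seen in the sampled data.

ω = 42800π rad/s → f = ω/(2π) = 21400 Hz = 21.4 kHz.
21.4 kHz mod fs = 5.7 kHz.
5.7 kHz ≤ fs/2 = 7.85 kHz, appears at 5.7 kHz.

5.7 kHz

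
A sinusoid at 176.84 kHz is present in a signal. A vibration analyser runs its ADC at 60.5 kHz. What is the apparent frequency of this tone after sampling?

176.84 kHz mod fs = 55.84 kHz.
55.84 kHz > fs/2 = 30.25 kHz, folds to fs − 55.84 kHz = 4.66 kHz.

4.66 kHz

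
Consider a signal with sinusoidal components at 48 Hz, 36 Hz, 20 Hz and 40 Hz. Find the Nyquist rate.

96 Hz

Highest-frequency component: 48 Hz.
Nyquist rate = 2 × 48 Hz = 96 Hz.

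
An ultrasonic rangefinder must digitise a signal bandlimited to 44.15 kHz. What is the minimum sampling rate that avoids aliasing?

Nyquist rate = 2 × 44.15 kHz = 88.3 kHz.

88.3 kHz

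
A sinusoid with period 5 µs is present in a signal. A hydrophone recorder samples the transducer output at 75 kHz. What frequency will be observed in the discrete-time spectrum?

25 kHz

T = 5 µs → f = 1/T = 200 kHz.
200 kHz mod fs = 50 kHz.
50 kHz > fs/2 = 37.5 kHz, folds to fs − 50 kHz = 25 kHz.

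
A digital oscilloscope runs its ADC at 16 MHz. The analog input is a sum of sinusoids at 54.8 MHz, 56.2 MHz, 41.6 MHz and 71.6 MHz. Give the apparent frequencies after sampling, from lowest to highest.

fs/2 = 8 MHz.
54.8 MHz mod fs = 6.8 MHz.
6.8 MHz ≤ fs/2 = 8 MHz, appears at 6.8 MHz.
56.2 MHz mod fs = 8.2 MHz.
8.2 MHz > fs/2 = 8 MHz, folds to fs − 8.2 MHz = 7.8 MHz.
41.6 MHz mod fs = 9.6 MHz.
9.6 MHz > fs/2 = 8 MHz, folds to fs − 9.6 MHz = 6.4 MHz.
71.6 MHz mod fs = 7.6 MHz.
7.6 MHz ≤ fs/2 = 8 MHz, appears at 7.6 MHz.
Distinct values: {6.4 MHz, 6.8 MHz, 7.6 MHz, 7.8 MHz}.

6.4 MHz, 6.8 MHz, 7.6 MHz, 7.8 MHz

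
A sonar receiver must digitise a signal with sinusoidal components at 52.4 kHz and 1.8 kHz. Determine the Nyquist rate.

104.8 kHz

Highest-frequency component: 52.4 kHz.
Nyquist rate = 2 × 52.4 kHz = 104.8 kHz.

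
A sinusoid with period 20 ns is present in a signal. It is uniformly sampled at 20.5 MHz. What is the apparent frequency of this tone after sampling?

9 MHz

T = 20 ns → f = 1/T = 50 MHz.
50 MHz mod fs = 9 MHz.
9 MHz ≤ fs/2 = 10.25 MHz, appears at 9 MHz.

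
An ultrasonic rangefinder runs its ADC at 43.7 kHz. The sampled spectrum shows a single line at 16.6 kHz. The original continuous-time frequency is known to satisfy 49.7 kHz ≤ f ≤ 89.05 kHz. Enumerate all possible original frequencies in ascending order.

60.3 kHz, 70.8 kHz

Frequencies that alias to 16.6 kHz are k·fs ± 16.6 kHz for integer k ≥ 0.
k=0: 16.6 kHz.
k=1: 27.1 kHz, 60.3 kHz.
k=2: 70.8 kHz, 104 kHz.
k=3: 114.5 kHz, 147.7 kHz.
Within [49.7 kHz, 89.05 kHz]: 60.3 kHz, 70.8 kHz.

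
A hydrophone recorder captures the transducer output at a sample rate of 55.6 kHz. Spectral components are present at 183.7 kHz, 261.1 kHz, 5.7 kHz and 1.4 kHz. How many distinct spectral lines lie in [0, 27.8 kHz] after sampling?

3

fs/2 = 27.8 kHz.
183.7 kHz mod fs = 16.9 kHz.
16.9 kHz ≤ fs/2 = 27.8 kHz, appears at 16.9 kHz.
261.1 kHz mod fs = 38.7 kHz.
38.7 kHz > fs/2 = 27.8 kHz, folds to fs − 38.7 kHz = 16.9 kHz.
5.7 kHz ≤ fs/2 = 27.8 kHz, passes unchanged.
1.4 kHz ≤ fs/2 = 27.8 kHz, passes unchanged.
Distinct values: {1.4 kHz, 5.7 kHz, 16.9 kHz} → 3.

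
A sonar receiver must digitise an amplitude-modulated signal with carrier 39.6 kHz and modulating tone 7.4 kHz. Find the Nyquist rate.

AM sidebands sit at fc ± fm = 32.2 kHz and 47 kHz.
Highest-frequency component: 47 kHz.
Nyquist rate = 2 × 47 kHz = 94 kHz.

94 kHz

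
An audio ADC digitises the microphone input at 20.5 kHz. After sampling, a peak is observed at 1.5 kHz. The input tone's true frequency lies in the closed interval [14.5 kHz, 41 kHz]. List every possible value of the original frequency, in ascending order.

Frequencies that alias to 1.5 kHz are k·fs ± 1.5 kHz for integer k ≥ 0.
k=0: 1.5 kHz.
k=1: 19 kHz, 22 kHz.
k=2: 39.5 kHz, 42.5 kHz.
k=3: 60 kHz, 63 kHz.
Within [14.5 kHz, 41 kHz]: 19 kHz, 22 kHz, 39.5 kHz.

19 kHz, 22 kHz, 39.5 kHz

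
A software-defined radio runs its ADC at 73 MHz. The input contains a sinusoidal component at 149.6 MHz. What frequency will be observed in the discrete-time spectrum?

3.6 MHz

149.6 MHz mod fs = 3.6 MHz.
3.6 MHz ≤ fs/2 = 36.5 MHz, appears at 3.6 MHz.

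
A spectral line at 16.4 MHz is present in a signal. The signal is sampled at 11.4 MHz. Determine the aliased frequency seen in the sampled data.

16.4 MHz mod fs = 5 MHz.
5 MHz ≤ fs/2 = 5.7 MHz, appears at 5 MHz.

5 MHz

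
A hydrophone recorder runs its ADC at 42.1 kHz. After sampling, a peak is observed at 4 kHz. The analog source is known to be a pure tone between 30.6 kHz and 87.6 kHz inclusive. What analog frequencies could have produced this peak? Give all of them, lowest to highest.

38.1 kHz, 46.1 kHz, 80.2 kHz

Frequencies that alias to 4 kHz are k·fs ± 4 kHz for integer k ≥ 0.
k=0: 4 kHz.
k=1: 38.1 kHz, 46.1 kHz.
k=2: 80.2 kHz, 88.2 kHz.
k=3: 122.3 kHz, 130.3 kHz.
Within [30.6 kHz, 87.6 kHz]: 38.1 kHz, 46.1 kHz, 80.2 kHz.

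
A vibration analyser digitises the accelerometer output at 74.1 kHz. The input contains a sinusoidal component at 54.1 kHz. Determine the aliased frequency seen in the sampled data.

54.1 kHz > fs/2 = 37.05 kHz, folds to fs − 54.1 kHz = 20 kHz.

20 kHz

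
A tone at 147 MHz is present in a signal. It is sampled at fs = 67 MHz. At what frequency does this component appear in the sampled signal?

147 MHz mod fs = 13 MHz.
13 MHz ≤ fs/2 = 33.5 MHz, appears at 13 MHz.

13 MHz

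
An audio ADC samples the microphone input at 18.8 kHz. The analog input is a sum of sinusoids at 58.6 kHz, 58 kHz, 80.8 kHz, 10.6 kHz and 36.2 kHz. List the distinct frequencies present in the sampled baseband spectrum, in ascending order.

1.4 kHz, 1.6 kHz, 2.2 kHz, 5.6 kHz, 8.2 kHz

fs/2 = 9.4 kHz.
58.6 kHz mod fs = 2.2 kHz.
2.2 kHz ≤ fs/2 = 9.4 kHz, appears at 2.2 kHz.
58 kHz mod fs = 1.6 kHz.
1.6 kHz ≤ fs/2 = 9.4 kHz, appears at 1.6 kHz.
80.8 kHz mod fs = 5.6 kHz.
5.6 kHz ≤ fs/2 = 9.4 kHz, appears at 5.6 kHz.
10.6 kHz > fs/2 = 9.4 kHz, folds to fs − 10.6 kHz = 8.2 kHz.
36.2 kHz mod fs = 17.4 kHz.
17.4 kHz > fs/2 = 9.4 kHz, folds to fs − 17.4 kHz = 1.4 kHz.
Distinct values: {1.4 kHz, 1.6 kHz, 2.2 kHz, 5.6 kHz, 8.2 kHz}.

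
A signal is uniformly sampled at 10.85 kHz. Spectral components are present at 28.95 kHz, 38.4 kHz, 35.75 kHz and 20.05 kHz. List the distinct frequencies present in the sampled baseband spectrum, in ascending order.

fs/2 = 5.425 kHz.
28.95 kHz mod fs = 7.25 kHz.
7.25 kHz > fs/2 = 5.425 kHz, folds to fs − 7.25 kHz = 3.6 kHz.
38.4 kHz mod fs = 5.85 kHz.
5.85 kHz > fs/2 = 5.425 kHz, folds to fs − 5.85 kHz = 5 kHz.
35.75 kHz mod fs = 3.2 kHz.
3.2 kHz ≤ fs/2 = 5.425 kHz, appears at 3.2 kHz.
20.05 kHz mod fs = 9.2 kHz.
9.2 kHz > fs/2 = 5.425 kHz, folds to fs − 9.2 kHz = 1.65 kHz.
Distinct values: {1.65 kHz, 3.2 kHz, 3.6 kHz, 5 kHz}.

1.65 kHz, 3.2 kHz, 3.6 kHz, 5 kHz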